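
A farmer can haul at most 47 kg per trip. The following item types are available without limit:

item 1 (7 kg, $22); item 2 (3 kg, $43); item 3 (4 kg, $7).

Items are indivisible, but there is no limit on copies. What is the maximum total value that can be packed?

Best value-per-unit is item 2 at 43/3, and filling with it alone uses weight 15×3=45. No mix of the others beats 15×43 = 645.

$645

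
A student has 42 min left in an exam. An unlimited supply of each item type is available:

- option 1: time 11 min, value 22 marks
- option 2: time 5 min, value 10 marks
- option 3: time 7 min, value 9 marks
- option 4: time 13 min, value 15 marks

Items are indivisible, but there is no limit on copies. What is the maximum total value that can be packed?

84 marks

Best value-per-unit is option 1 at 22/11; filling with it alone gives 3×22 = 66.
Optimal mix: 2×option 1 + 4×option 2 → time 42, value 84.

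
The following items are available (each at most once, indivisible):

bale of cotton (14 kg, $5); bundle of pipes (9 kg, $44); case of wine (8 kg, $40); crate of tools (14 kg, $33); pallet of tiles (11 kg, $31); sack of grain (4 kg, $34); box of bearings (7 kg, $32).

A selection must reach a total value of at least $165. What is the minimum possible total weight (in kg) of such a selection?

39

Subsets with value ≥ 165, sorted by total weight:
- bundle of pipes+case of wine+pallet of tiles+sack of grain+box of bearings: weight 39, value 181
- bundle of pipes+case of wine+crate of tools+sack of grain+box of bearings: weight 42, value 183
- case of wine+crate of tools+pallet of tiles+sack of grain+box of bearings: weight 44, value 170
- bundle of pipes+crate of tools+pallet of tiles+sack of grain+box of bearings: weight 45, value 174
Minimum weight: 39 kg.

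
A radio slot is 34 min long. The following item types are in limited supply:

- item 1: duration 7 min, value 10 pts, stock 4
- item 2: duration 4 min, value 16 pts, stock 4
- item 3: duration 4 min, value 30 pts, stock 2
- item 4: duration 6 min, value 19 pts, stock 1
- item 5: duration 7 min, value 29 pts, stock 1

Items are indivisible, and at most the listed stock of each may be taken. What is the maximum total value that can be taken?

156 pts

Top feasible selections:
- 3×item 2 + 2×item 3 + 1×item 4 + 1×item 5: duration 33, value 156
- 4×item 2 + 2×item 3 + 1×item 5: duration 31, value 153
- 1×item 1 + 3×item 2 + 2×item 3 + 1×item 5: duration 34, value 147
Best: 156 pts.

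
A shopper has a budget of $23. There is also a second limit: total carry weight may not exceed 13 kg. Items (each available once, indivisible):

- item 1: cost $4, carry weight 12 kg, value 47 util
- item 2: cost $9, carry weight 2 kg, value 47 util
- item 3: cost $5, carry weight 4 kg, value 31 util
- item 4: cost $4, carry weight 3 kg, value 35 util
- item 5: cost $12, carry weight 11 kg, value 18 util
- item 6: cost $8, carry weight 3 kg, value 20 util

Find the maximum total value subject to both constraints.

113 util

Feasible sets respecting both limits:
- item 2+item 3+item 4: cost 18, carry weight 9, value 113
- item 2+item 4+item 6: cost 21, carry weight 8, value 102
- item 2+item 3+item 6: cost 22, carry weight 9, value 98
Best: 113 util.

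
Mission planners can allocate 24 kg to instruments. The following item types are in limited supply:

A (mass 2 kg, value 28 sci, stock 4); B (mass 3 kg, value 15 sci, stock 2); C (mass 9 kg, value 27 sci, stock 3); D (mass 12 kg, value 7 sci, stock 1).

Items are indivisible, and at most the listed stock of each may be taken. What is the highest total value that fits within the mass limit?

169 sci

Top feasible selections:
- 4×A + 2×B + 1×C: mass 23, value 169
- 4×A + 1×B + 1×C: mass 20, value 154
- 4×A + 2×B: mass 14, value 142
Best: 169 sci.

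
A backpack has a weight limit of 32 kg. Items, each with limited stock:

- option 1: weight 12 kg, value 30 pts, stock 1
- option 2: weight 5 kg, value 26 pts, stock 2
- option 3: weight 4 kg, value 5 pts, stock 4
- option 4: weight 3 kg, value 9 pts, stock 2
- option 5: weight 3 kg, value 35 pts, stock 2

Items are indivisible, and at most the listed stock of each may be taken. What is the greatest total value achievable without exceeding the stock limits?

161 pts

Best selections within weight 32 and stock limits:
- 1×option 1 + 2×option 2 + 1×option 4 + 2×option 5: weight 31, value 161
- 1×option 1 + 2×option 2 + 1×option 3 + 2×option 5: weight 32, value 157
Best: 161 pts.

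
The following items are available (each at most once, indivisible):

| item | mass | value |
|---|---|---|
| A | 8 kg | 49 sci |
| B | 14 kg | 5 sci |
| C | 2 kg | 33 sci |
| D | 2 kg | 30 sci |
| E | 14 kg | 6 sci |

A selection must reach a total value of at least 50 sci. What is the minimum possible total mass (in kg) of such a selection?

4

Subsets with value ≥ 50, sorted by total mass:
- C+D: mass 4, value 63
- A+C: mass 10, value 82
Minimum mass: 4 kg.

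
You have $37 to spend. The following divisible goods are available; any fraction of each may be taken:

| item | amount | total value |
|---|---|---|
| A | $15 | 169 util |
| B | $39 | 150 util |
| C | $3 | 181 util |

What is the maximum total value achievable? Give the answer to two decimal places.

423.08

Take in order of value per unit:
- C (181/3 per unit): all 3 → value 181, running total 181.00
- A (169/15 per unit): all 15 → value 169, running total 350.00
- B (150/39 per unit): 19 of 39 → value 19×150/39 = 73.0769, running total 423.08
Total 423.08.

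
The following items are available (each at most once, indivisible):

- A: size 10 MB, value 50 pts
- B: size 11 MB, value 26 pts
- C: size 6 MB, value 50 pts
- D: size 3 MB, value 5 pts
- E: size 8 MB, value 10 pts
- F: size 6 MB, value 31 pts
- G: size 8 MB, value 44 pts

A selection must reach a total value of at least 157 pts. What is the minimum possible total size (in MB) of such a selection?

30

Subsets with value ≥ 157, sorted by total size:
- A+C+F+G: size 30, value 175
- A+C+D+F+G: size 33, value 180
- A+B+C+F: size 33, value 157
- A+B+C+G: size 35, value 170
Minimum size: 30 MB.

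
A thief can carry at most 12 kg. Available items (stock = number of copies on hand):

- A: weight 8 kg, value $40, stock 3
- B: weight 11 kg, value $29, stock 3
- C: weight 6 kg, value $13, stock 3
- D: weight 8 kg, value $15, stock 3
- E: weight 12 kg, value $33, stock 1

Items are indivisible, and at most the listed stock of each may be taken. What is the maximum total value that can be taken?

Best selections within weight 12 and stock limits:
- 1×A: weight 8, value 40
- 1×E: weight 12, value 33
- 1×B: weight 11, value 29
Best: $40.

$40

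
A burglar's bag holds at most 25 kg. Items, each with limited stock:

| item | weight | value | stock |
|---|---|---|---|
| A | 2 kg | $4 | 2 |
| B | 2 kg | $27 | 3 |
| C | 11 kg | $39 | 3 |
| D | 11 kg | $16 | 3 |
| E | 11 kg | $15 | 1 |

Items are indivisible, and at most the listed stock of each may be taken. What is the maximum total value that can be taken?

Top feasible selections:
- 2×A + 3×B + 1×C: weight 21, value 128
- 1×A + 3×B + 1×C: weight 19, value 124
- 3×B + 1×C: weight 17, value 120
Best: $128.

$128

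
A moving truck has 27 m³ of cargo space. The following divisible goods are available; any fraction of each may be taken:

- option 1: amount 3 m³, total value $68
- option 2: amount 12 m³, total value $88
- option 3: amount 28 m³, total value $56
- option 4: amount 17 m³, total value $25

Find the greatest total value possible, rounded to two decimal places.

Take in order of value per unit:
- option 1 (68/3 per unit): all 3 → value 68, running total 68.00
- option 2 (88/12 per unit): all 12 → value 88, running total 156.00
- option 3 (56/28 per unit): 12 of 28 → value 12×56/28 = 24.0000, running total 180.00
Total 180.00.

180.00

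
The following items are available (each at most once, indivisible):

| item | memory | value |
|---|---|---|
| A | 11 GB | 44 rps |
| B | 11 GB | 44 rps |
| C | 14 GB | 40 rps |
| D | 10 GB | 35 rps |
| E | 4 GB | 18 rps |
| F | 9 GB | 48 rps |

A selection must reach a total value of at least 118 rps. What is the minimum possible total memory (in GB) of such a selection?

Subsets with value ≥ 118, sorted by total memory:
- A+D+F: memory 30, value 127
- B+D+F: memory 30, value 127
- A+B+F: memory 31, value 136
- A+B+D: memory 32, value 123
Minimum memory: 30 GB.

30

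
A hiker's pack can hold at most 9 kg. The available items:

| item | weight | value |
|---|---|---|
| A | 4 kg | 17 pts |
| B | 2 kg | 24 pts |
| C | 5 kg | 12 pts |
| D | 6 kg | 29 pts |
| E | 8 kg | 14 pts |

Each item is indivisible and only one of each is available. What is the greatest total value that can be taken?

Check high-value combinations within 9 kg:
- B+D: weight 2+6=8, value 24+29=53
- A+B: weight 4+2=6, value 17+24=41
- B+C: weight 2+5=7, value 24+12=36
- D: weight 6, value 29
Best: 53 pts.

53 pts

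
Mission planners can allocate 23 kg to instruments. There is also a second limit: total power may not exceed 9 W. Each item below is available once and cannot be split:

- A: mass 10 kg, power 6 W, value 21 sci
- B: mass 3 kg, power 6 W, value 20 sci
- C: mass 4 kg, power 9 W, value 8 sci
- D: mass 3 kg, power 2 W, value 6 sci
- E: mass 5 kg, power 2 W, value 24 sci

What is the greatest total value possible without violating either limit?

45 sci

Feasible sets respecting both limits:
- A+E: mass 15, power 8, value 45
- B+E: mass 8, power 8, value 44
- D+E: mass 8, power 4, value 30
Best: 45 sci.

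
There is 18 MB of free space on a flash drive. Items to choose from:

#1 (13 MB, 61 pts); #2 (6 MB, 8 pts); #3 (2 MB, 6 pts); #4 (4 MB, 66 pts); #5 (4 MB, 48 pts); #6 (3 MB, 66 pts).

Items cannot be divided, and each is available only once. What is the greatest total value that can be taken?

Check high-value combinations within 18 MB:
- #2+#4+#5+#6: size 6+4+4+3=17, value 8+66+48+66=188
- #3+#4+#5+#6: size 2+4+4+3=13, value 6+66+48+66=186
- #4+#5+#6: size 4+4+3=11, value 66+48+66=180
- #2+#3+#4+#6: size 6+2+4+3=15, value 8+6+66+66=146
- #2+#4+#6: size 6+4+3=13, value 8+66+66=140
Best: 188 pts.

188 pts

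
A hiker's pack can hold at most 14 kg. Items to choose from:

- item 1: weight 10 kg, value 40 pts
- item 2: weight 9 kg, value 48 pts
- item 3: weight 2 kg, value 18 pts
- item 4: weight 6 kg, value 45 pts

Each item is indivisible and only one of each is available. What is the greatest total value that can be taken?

66 pts

This is a 0/1 knapsack; check combinations near the capacity.
- item 2+item 3: weight 9+2=11, value 48+18=66
- item 3+item 4: weight 2+6=8, value 18+45=63
- item 1+item 3: weight 10+2=12, value 40+18=58
- item 2: weight 9, value 48
Best: 66 pts.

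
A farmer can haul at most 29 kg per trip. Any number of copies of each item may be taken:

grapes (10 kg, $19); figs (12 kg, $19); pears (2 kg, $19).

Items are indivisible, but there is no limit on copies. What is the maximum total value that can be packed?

Best value-per-unit is pears at 19/2, and filling with it alone uses weight 14×2=28. No mix of the others beats 14×19 = 266.

$266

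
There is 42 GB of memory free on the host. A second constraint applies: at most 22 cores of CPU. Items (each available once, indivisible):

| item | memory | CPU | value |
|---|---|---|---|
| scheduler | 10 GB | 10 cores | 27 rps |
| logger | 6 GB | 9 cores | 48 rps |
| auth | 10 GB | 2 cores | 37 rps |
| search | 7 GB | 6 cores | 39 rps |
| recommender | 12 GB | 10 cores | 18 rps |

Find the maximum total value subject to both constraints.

124 rps

Feasible sets respecting both limits:
- logger+auth+search: memory 23, CPU 17, value 124
- scheduler+logger+auth: memory 26, CPU 21, value 112
- scheduler+auth+search: memory 27, CPU 18, value 103
Best: 124 rps.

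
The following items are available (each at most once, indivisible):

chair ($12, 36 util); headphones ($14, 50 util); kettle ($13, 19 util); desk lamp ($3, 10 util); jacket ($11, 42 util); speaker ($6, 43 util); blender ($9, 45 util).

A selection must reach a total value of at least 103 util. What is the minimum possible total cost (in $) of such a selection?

Subsets with value ≥ 103, sorted by total cost:
- headphones+desk lamp+speaker: cost 23, value 103
- jacket+speaker+blender: cost 26, value 130
- headphones+desk lamp+blender: cost 26, value 105
Minimum cost: 23 $.

23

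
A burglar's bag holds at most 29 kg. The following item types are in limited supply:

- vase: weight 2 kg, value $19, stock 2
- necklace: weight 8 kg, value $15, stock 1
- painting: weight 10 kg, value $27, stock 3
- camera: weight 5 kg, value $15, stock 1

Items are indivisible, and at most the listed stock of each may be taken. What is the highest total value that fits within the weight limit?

$107

Best selections within weight 29 and stock limits:
- 2×vase + 2×painting + 1×camera: weight 29, value 107
- 2×vase + 1×necklace + 1×painting + 1×camera: weight 27, value 95
- 2×vase + 2×painting: weight 24, value 92
- 1×vase + 2×painting + 1×camera: weight 27, value 88
Best: $107.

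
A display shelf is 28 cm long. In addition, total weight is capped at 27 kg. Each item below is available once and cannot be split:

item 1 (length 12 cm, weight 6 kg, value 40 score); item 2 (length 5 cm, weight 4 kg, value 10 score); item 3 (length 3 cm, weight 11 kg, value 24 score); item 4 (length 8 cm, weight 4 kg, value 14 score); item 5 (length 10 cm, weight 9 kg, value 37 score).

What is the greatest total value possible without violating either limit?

Feasible sets respecting both limits:
- item 1+item 3+item 5: length 25, weight 26, value 101
- item 1+item 2+item 3+item 4: length 28, weight 25, value 88
- item 1+item 2+item 5: length 27, weight 19, value 87
Best: 101 score.

101 score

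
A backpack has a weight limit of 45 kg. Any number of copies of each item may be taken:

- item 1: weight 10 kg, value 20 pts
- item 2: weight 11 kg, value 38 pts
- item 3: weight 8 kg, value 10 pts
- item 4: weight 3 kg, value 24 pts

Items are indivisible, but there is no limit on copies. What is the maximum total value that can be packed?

360 pts

Best value-per-unit is item 4 at 24/3, and filling with it alone uses weight 15×3=45. No mix of the others beats 15×24 = 360.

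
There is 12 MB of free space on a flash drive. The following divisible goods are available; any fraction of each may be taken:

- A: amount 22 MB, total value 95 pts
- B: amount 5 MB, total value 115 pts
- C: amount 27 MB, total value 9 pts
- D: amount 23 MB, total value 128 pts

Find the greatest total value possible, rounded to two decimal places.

Take in order of value per unit:
- B (115/5 per unit): all 5 → value 115, running total 115.00
- D (128/23 per unit): 7 of 23 → value 7×128/23 = 38.9565, running total 153.96
Total 153.96.

153.96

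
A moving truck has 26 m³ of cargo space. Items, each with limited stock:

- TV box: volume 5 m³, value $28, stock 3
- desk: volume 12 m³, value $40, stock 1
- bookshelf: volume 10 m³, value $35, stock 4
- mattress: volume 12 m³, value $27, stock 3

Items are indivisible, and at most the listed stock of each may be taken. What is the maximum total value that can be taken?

Top feasible selections:
- 3×TV box + 1×bookshelf: volume 25, value 119
- 1×TV box + 2×bookshelf: volume 25, value 98
- 2×TV box + 1×desk: volume 22, value 96
Best: $119.

$119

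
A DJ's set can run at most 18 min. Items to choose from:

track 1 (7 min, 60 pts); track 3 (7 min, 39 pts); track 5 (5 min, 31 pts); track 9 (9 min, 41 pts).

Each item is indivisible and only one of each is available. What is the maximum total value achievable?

101 pts

Check high-value combinations within 18 min:
- track 1+track 9: duration 7+9=16, value 60+41=101
- track 1+track 3: duration 7+7=14, value 60+39=99
- track 1+track 5: duration 7+5=12, value 60+31=91
Best: 101 pts.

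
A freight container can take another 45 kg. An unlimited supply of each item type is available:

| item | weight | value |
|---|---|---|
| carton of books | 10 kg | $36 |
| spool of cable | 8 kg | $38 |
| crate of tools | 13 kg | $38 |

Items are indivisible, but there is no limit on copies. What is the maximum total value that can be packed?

Best value-per-unit is spool of cable at 38/8, and filling with it alone uses weight 5×8=40. No mix of the others beats 5×38 = 190.

$190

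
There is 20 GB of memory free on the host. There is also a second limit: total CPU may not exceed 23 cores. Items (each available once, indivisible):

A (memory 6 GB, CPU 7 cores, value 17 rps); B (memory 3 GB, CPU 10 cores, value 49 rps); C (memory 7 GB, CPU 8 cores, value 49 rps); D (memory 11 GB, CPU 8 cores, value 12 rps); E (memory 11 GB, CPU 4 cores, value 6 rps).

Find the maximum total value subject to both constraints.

Feasible sets respecting both limits:
- B+C: memory 10, CPU 18, value 98
- A+B+E: memory 20, CPU 21, value 72
- A+B: memory 9, CPU 17, value 66
- A+C: memory 13, CPU 15, value 66
Best: 98 rps.

98 rps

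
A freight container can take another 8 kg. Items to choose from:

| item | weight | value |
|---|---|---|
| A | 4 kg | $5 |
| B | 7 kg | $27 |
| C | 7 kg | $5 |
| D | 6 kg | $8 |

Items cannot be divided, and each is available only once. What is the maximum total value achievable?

$27

Check high-value combinations within 8 kg:
- B: weight 7, value 27
- D: weight 6, value 8
- A: weight 4, value 5
Best: $27.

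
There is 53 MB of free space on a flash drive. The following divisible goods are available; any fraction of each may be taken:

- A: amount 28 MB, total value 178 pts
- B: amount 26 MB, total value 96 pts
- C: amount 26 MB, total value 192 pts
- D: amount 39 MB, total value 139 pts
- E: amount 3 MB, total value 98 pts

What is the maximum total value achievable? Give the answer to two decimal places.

Take in order of value per unit:
- E (98/3 per unit): all 3 → value 98, running total 98.00
- C (192/26 per unit): all 26 → value 192, running total 290.00
- A (178/28 per unit): 24 of 28 → value 24×178/28 = 152.5714, running total 442.57
Total 442.57.

442.57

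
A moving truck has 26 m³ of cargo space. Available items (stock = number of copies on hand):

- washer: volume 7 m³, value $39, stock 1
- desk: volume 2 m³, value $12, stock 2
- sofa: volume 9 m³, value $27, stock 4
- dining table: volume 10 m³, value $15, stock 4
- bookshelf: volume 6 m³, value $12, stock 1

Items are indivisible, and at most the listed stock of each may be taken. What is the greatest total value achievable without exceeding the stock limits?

Best selections within volume 26 and stock limits:
- 1×washer + 2×desk + 1×sofa + 1×bookshelf: volume 26, value 102
- 1×washer + 2×sofa: volume 25, value 93
Best: $102.

$102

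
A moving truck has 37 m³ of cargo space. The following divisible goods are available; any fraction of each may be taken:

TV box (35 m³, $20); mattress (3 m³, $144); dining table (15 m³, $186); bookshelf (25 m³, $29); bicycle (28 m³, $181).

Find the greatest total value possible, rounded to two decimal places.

Take in order of value per unit:
- mattress (144/3 per unit): all 3 → value 144, running total 144.00
- dining table (186/15 per unit): all 15 → value 186, running total 330.00
- bicycle (181/28 per unit): 19 of 28 → value 19×181/28 = 122.8214, running total 452.82
Total 452.82.

452.82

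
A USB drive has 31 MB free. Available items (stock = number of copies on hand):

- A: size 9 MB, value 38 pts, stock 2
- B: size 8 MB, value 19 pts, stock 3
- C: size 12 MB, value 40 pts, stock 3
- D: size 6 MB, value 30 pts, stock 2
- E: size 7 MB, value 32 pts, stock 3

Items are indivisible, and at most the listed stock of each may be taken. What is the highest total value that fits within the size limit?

Top feasible selections:
- 2×A + 1×D + 1×E: size 31, value 138
- 2×A + 2×D: size 30, value 136
- 1×A + 3×E: size 30, value 134
- 1×A + 1×D + 2×E: size 29, value 132
Best: 138 pts.

138 pts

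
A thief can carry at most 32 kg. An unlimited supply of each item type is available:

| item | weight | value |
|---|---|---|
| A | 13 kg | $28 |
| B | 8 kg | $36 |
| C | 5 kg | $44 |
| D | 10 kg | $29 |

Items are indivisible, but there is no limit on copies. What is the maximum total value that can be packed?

$264

Best value-per-unit is C at 44/5, and filling with it alone uses weight 6×5=30. No mix of the others beats 6×44 = 264.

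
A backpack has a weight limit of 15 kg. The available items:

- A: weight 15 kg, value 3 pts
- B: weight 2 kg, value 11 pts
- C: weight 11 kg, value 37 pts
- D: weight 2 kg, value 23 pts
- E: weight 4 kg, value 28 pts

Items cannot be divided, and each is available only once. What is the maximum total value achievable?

71 pts

Check high-value combinations within 15 kg:
- B+C+D: weight 2+11+2=15, value 11+37+23=71
- C+E: weight 11+4=15, value 37+28=65
- B+D+E: weight 2+2+4=8, value 11+23+28=62
Best: 71 pts.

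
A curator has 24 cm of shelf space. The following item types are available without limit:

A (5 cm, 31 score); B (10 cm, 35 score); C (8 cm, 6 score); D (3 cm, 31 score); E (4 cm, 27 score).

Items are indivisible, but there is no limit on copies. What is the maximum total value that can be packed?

Best value-per-unit is D at 31/3, and filling with it alone uses length 8×3=24. No mix of the others beats 8×31 = 248.

248 score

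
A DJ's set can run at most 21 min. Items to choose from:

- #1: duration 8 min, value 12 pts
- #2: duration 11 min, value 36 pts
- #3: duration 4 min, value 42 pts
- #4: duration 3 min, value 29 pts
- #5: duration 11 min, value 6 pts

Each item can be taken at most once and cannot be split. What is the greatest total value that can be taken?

This is a 0/1 knapsack; check combinations near the capacity.
- #2+#3+#4: duration 11+4+3=18, value 36+42+29=107
- #1+#3+#4: duration 8+4+3=15, value 12+42+29=83
- #2+#3: duration 11+4=15, value 36+42=78
- #3+#4+#5: duration 4+3+11=18, value 42+29+6=77
- #3+#4: duration 4+3=7, value 42+29=71
Best: 107 pts.

107 pts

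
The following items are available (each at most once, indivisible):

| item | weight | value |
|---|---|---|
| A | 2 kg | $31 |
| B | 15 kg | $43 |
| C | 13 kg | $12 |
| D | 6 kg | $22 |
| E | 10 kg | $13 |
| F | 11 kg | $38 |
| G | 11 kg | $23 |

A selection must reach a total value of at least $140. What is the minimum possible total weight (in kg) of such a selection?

Subsets with value ≥ 140, sorted by total weight:
- A+B+D+E+F: weight 44, value 147
- A+B+D+F+G: weight 45, value 157
- A+B+C+D+F: weight 47, value 146
- A+B+E+F+G: weight 49, value 148
Minimum weight: 44 kg.

44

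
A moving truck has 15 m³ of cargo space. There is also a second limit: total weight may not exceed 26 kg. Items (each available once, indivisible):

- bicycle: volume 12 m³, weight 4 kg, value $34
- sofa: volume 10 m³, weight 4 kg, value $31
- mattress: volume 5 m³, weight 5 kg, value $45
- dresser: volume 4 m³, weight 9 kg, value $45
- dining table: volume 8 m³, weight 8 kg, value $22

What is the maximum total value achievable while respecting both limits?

$90

Feasible sets respecting both limits:
- mattress+dresser: volume 9, weight 14, value 90
- sofa+mattress: volume 15, weight 9, value 76
- sofa+dresser: volume 14, weight 13, value 76
- mattress+dining table: volume 13, weight 13, value 67
Best: $90.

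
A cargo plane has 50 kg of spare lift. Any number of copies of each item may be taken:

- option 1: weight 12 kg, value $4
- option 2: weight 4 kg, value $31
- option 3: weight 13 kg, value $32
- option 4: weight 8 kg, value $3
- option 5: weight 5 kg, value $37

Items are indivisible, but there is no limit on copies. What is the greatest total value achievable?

$384

Best value-per-unit is option 2 at 31/4; filling with it alone gives 12×31 = 372.
Optimal mix: 10×option 2 + 2×option 5 → weight 50, value 384.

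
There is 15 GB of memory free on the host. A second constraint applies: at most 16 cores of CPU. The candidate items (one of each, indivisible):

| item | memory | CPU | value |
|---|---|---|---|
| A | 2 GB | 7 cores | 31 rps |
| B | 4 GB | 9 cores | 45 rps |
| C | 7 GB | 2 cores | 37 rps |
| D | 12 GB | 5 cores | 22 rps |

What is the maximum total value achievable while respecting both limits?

Feasible sets respecting both limits:
- B+C: memory 11, CPU 11, value 82
- A+B: memory 6, CPU 16, value 76
- A+C: memory 9, CPU 9, value 68
Best: 82 rps.

82 rps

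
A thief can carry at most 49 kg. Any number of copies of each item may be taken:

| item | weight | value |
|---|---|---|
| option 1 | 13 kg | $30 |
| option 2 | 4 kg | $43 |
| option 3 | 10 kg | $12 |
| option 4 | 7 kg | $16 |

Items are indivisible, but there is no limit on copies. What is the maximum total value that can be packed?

$516

Best value-per-unit is option 2 at 43/4, and filling with it alone uses weight 12×4=48. No mix of the others beats 12×43 = 516.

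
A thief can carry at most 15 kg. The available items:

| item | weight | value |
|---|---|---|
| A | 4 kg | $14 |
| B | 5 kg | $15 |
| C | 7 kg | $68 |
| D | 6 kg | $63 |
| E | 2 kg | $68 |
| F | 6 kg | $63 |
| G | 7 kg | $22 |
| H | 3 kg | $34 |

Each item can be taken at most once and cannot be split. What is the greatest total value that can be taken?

$199

Check high-value combinations within 15 kg:
- C+D+E: weight 7+6+2=15, value 68+63+68=199
- C+E+F: weight 7+2+6=15, value 68+68+63=199
- D+E+F: weight 6+2+6=14, value 63+68+63=194
- A+D+E+H: weight 4+6+2+3=15, value 14+63+68+34=179
- A+E+F+H: weight 4+2+6+3=15, value 14+68+63+34=179
Best: $199.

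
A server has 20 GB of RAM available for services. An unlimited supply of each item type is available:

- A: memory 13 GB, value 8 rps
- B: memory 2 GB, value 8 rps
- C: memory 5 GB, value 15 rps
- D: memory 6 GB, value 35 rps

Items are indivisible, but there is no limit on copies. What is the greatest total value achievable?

113 rps

Best value-per-unit is D at 35/6; filling with it alone gives 3×35 = 105.
Optimal mix: 1×B + 3×D → memory 20, value 113.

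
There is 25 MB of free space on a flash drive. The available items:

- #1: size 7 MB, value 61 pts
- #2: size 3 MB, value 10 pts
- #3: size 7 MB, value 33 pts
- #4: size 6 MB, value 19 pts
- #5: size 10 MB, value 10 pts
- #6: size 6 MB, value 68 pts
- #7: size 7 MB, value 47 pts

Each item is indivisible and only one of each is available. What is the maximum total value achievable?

186 pts

Check high-value combinations within 25 MB:
- #1+#2+#6+#7: size 7+3+6+7=23, value 61+10+68+47=186
- #1+#6+#7: size 7+6+7=20, value 61+68+47=176
- #1+#2+#3+#6: size 7+3+7+6=23, value 61+10+33+68=172
- #1+#3+#6: size 7+7+6=20, value 61+33+68=162
Best: 186 pts.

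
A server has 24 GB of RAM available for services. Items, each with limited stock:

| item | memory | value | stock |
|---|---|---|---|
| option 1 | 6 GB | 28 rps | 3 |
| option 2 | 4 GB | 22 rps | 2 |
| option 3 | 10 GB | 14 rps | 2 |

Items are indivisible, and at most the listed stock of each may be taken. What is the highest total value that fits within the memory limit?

Best selections within memory 24 and stock limits:
- 3×option 1 + 1×option 2: memory 22, value 106
- 2×option 1 + 2×option 2: memory 20, value 100
Best: 106 rps.

106 rps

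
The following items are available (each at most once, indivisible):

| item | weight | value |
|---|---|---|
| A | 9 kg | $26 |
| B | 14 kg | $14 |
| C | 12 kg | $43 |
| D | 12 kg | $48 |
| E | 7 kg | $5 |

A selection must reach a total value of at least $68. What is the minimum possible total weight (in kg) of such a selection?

Subsets with value ≥ 68, sorted by total weight:
- A+D: weight 21, value 74
- A+C: weight 21, value 69
- C+D: weight 24, value 91
- A+D+E: weight 28, value 79
Minimum weight: 21 kg.

21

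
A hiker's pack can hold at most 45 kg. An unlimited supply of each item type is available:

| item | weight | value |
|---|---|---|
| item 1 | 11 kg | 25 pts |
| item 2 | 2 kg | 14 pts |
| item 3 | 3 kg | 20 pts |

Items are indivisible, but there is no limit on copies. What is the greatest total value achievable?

314 pts

Best value-per-unit is item 2 at 14/2; filling with it alone gives 22×14 = 308.
Optimal mix: 21×item 2 + 1×item 3 → weight 45, value 314.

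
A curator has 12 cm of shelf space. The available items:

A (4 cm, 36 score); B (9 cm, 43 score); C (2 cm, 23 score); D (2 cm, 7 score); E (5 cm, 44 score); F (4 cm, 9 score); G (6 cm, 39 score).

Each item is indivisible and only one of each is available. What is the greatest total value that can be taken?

103 score

Check high-value combinations within 12 cm:
- A+C+E: length 4+2+5=11, value 36+23+44=103
- A+C+G: length 4+2+6=12, value 36+23+39=98
- A+D+E: length 4+2+5=11, value 36+7+44=87
- E+G: length 5+6=11, value 44+39=83
Best: 103 score.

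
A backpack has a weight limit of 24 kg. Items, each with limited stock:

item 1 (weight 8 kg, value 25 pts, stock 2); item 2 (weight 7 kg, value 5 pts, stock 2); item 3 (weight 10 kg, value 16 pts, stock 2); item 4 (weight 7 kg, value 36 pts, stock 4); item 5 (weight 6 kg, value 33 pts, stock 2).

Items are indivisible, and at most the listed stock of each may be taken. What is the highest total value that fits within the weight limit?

108 pts

Best selections within weight 24 and stock limits:
- 3×item 4: weight 21, value 108
- 2×item 4 + 1×item 5: weight 20, value 105
Best: 108 pts.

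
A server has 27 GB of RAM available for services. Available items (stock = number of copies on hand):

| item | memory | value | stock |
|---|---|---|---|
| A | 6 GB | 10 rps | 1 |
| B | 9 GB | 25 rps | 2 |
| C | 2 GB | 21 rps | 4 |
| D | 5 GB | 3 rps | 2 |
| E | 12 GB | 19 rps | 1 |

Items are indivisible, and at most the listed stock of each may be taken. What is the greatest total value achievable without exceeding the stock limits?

Top feasible selections:
- 2×B + 4×C: memory 26, value 134
- 1×A + 1×B + 4×C: memory 23, value 119
Best: 134 rps.

134 rps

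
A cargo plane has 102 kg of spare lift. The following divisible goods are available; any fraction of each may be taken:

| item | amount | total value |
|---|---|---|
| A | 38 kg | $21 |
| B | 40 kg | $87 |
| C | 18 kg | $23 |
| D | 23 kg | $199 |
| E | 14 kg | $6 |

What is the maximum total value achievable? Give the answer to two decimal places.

Take in order of value per unit:
- D (199/23 per unit): all 23 → value 199, running total 199.00
- B (87/40 per unit): all 40 → value 87, running total 286.00
- C (23/18 per unit): all 18 → value 23, running total 309.00
- A (21/38 per unit): 21 of 38 → value 21×21/38 = 11.6053, running total 320.61
Total 320.61.

320.61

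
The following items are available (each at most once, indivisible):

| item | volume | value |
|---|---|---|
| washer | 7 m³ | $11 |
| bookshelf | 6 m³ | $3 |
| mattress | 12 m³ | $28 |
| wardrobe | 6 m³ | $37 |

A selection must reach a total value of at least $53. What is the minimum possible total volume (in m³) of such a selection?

Subsets with value ≥ 53, sorted by total volume:
- mattress+wardrobe: volume 18, value 65
- bookshelf+mattress+wardrobe: volume 24, value 68
Minimum volume: 18 m³.

18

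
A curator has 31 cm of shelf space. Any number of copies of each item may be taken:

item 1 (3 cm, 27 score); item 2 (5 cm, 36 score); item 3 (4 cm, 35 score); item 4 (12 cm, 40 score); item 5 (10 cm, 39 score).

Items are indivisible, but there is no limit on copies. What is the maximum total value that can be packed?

278 score

Best value-per-unit is item 1 at 27/3; filling with it alone gives 10×27 = 270.
Optimal mix: 9×item 1 + 1×item 3 → length 31, value 278.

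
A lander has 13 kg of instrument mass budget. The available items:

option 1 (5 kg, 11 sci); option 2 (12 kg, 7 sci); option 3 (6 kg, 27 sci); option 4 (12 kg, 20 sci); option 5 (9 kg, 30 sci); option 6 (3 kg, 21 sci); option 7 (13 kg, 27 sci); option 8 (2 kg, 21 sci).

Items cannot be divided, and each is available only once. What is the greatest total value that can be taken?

69 sci

This is a 0/1 knapsack; check combinations near the capacity.
- option 3+option 6+option 8: mass 6+3+2=11, value 27+21+21=69
- option 1+option 3+option 8: mass 5+6+2=13, value 11+27+21=59
- option 1+option 6+option 8: mass 5+3+2=10, value 11+21+21=53
- option 5+option 8: mass 9+2=11, value 30+21=51
- option 5+option 6: mass 9+3=12, value 30+21=51
Best: 69 sci.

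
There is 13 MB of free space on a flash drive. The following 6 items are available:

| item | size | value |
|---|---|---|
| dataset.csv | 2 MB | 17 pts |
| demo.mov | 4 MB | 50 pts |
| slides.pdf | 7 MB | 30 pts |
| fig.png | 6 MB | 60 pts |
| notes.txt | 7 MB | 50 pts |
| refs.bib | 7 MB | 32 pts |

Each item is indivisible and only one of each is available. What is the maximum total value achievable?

Check high-value combinations within 13 MB:
- dataset.csv+demo.mov+fig.png: size 2+4+6=12, value 17+50+60=127
- dataset.csv+demo.mov+notes.txt: size 2+4+7=13, value 17+50+50=117
- demo.mov+fig.png: size 4+6=10, value 50+60=110
Best: 127 pts.

127 pts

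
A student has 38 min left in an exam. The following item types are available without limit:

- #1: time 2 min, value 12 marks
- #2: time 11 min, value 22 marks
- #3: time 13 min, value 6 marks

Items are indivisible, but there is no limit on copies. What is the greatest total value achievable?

Best value-per-unit is #1 at 12/2, and filling with it alone uses time 19×2=38. No mix of the others beats 19×12 = 228.

228 marks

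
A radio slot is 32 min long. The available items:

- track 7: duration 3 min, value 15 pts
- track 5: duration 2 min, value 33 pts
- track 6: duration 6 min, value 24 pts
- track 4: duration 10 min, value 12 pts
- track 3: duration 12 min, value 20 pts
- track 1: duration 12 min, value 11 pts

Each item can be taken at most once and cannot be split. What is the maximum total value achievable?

92 pts

Check high-value combinations within 32 min:
- track 7+track 5+track 6+track 3: duration 3+2+6+12=23, value 15+33+24+20=92
- track 5+track 6+track 4+track 3: duration 2+6+10+12=30, value 33+24+12+20=89
- track 5+track 6+track 3+track 1: duration 2+6+12+12=32, value 33+24+20+11=88
- track 7+track 5+track 6+track 4: duration 3+2+6+10=21, value 15+33+24+12=84
Best: 92 pts.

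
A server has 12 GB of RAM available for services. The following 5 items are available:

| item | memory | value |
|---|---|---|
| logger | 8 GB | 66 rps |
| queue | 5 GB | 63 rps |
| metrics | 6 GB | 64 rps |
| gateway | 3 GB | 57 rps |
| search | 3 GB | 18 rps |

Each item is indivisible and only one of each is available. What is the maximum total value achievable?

139 rps

Check high-value combinations within 12 GB:
- metrics+gateway+search: memory 6+3+3=12, value 64+57+18=139
- queue+gateway+search: memory 5+3+3=11, value 63+57+18=138
- queue+metrics: memory 5+6=11, value 63+64=127
- logger+gateway: memory 8+3=11, value 66+57=123
Best: 139 rps.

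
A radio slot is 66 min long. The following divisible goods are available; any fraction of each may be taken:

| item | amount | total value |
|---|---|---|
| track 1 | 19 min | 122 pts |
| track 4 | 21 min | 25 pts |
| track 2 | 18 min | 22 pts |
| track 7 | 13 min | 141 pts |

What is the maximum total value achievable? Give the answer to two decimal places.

304.05

Take in order of value per unit:
- track 7 (141/13 per unit): all 13 → value 141, running total 141.00
- track 1 (122/19 per unit): all 19 → value 122, running total 263.00
- track 2 (22/18 per unit): all 18 → value 22, running total 285.00
- track 4 (25/21 per unit): 16 of 21 → value 16×25/21 = 19.0476, running total 304.05
Total 304.05.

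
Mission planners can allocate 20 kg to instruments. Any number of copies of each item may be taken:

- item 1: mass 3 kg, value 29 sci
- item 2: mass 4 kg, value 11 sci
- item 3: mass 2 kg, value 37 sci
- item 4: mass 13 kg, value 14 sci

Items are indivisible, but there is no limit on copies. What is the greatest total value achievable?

370 sci

Best value-per-unit is item 3 at 37/2, and filling with it alone uses mass 10×2=20. No mix of the others beats 10×37 = 370.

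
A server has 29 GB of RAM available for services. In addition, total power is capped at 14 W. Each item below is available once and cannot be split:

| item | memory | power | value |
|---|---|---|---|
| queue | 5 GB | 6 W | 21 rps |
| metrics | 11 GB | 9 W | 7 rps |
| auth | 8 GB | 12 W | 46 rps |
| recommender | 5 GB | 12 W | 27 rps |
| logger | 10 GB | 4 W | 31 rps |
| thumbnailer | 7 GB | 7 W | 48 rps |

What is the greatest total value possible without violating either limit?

79 rps

Feasible sets respecting both limits:
- logger+thumbnailer: memory 17, power 11, value 79
- queue+thumbnailer: memory 12, power 13, value 69
- queue+logger: memory 15, power 10, value 52
Best: 79 rps.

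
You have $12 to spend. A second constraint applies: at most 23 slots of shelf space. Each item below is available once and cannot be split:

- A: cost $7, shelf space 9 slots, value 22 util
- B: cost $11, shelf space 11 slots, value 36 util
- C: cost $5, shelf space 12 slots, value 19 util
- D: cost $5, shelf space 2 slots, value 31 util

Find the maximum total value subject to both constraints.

Feasible sets respecting both limits:
- A+D: cost 12, shelf space 11, value 53
- C+D: cost 10, shelf space 14, value 50
- A+C: cost 12, shelf space 21, value 41
- B: cost 11, shelf space 11, value 36
Best: 53 util.

53 util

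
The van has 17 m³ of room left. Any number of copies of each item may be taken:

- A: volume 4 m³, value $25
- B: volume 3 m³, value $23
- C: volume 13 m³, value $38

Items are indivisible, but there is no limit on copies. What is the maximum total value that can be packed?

Best value-per-unit is B at 23/3; filling with it alone gives 5×23 = 115.
Optimal mix: 2×A + 3×B → volume 17, value 119.

$119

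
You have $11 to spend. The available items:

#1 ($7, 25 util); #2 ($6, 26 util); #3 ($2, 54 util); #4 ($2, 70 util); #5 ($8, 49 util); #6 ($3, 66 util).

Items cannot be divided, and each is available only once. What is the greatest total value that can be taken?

190 util

Check high-value combinations within $11:
- #3+#4+#6: cost 2+2+3=7, value 54+70+66=190
- #2+#4+#6: cost 6+2+3=11, value 26+70+66=162
- #2+#3+#4: cost 6+2+2=10, value 26+54+70=150
Best: 190 util.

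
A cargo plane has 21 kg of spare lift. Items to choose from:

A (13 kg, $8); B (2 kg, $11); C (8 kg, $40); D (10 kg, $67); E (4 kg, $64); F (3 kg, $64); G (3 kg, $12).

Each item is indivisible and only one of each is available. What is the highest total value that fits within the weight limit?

$207

Check high-value combinations within 21 kg:
- D+E+F+G: weight 10+4+3+3=20, value 67+64+64+12=207
- B+D+E+F: weight 2+10+4+3=19, value 11+67+64+64=206
- D+E+F: weight 10+4+3=17, value 67+64+64=195
- B+C+E+F+G: weight 2+8+4+3+3=20, value 11+40+64+64+12=191
- C+E+F+G: weight 8+4+3+3=18, value 40+64+64+12=180
Best: $207.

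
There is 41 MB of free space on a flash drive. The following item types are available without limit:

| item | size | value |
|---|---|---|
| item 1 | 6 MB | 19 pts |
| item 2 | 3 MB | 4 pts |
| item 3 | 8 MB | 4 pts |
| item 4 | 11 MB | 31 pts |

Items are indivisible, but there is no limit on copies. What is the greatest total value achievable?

Best value-per-unit is item 1 at 19/6; filling with it alone gives 6×19 = 114.
Optimal mix: 5×item 1 + 1×item 4 → size 41, value 126.

126 pts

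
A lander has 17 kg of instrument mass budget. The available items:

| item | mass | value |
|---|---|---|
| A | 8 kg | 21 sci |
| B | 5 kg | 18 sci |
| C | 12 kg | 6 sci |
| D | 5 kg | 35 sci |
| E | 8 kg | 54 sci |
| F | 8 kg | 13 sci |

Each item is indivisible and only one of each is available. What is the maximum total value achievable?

Check high-value combinations within 17 kg:
- D+E: mass 5+8=13, value 35+54=89
- A+E: mass 8+8=16, value 21+54=75
- B+E: mass 5+8=13, value 18+54=72
- E+F: mass 8+8=16, value 54+13=67
Best: 89 sci.

89 sci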